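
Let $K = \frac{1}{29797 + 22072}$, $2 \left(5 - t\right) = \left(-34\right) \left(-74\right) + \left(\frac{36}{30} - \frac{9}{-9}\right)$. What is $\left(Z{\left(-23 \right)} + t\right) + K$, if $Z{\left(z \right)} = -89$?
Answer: $- \frac{696652529}{518690} \approx -1343.1$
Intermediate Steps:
$t = - \frac{12541}{10}$ ($t = 5 - \frac{\left(-34\right) \left(-74\right) + \left(\frac{36}{30} - \frac{9}{-9}\right)}{2} = 5 - \frac{2516 + \left(36 \cdot \frac{1}{30} - -1\right)}{2} = 5 - \frac{2516 + \left(\frac{6}{5} + 1\right)}{2} = 5 - \frac{2516 + \frac{11}{5}}{2} = 5 - \frac{12591}{10} = - \frac{12541}{10} \approx -1254.1$)
$K = \frac{1}{51869} \approx 1.9279 \cdot 10^{-5}$
$\left(Z{\left(-23 \right)} + t\right) + K = \left(-89 - \frac{12541}{10}\right) + \frac{1}{51869} = - \frac{13431}{10} + \frac{1}{51869} = - \frac{696652529}{518690}$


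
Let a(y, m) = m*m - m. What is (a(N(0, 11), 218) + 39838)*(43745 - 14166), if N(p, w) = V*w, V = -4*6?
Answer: 2577632376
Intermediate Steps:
V = -24
N(p, w) = -24*w
a(y, m) = m² - m
(a(N(0, 11), 218) + 39838)*(43745 - 14166) = (218*(-1 + 218) + 39838)*(43745 - 14166) = (218*217 + 39838)*29579 = (47306 + 39838)*29579 = 87144*29579 = 2577632376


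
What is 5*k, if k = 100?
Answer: 500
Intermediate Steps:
5*k = 5*100 = 500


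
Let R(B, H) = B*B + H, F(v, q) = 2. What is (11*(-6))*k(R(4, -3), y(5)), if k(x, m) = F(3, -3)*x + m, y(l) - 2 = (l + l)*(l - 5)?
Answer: -1848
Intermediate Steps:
R(B, H) = H + B² (R(B, H) = B² + H = H + B²)
y(l) = 2 + 2*l*(-5 + l) (y(l) = 2 + (l + l)*(l - 5) = 2 + (2*l)*(-5 + l) = 2 + 2*l*(-5 + l))
k(x, m) = m + 2*x (k(x, m) = 2*x + m = m + 2*x)
(11*(-6))*k(R(4, -3), y(5)) = (11*(-6))*((2 - 10*5 + 2*5²) + 2*(-3 + 4²)) = -66*((2 - 50 + 2*25) + 2*(-3 + 16)) = -66*((2 - 50 + 50) + 2*13) = -66*(2 + 26) = -66*28 = -1848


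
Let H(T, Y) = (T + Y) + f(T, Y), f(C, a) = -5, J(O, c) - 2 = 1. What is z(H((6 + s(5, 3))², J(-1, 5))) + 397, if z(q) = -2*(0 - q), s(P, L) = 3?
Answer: 555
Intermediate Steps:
J(O, c) = 3 (J(O, c) = 2 + 1 = 3)
H(T, Y) = -5 + T + Y (H(T, Y) = (T + Y) - 5 = -5 + T + Y)
z(q) = 2*q (z(q) = -(-2)*q = 2*q)
z(H((6 + s(5, 3))², J(-1, 5))) + 397 = 2*(-5 + (6 + 3)² + 3) + 397 = 2*(-5 + 9² + 3) + 397 = 2*(-5 + 81 + 3) + 397 = 2*79 + 397 = 158 + 397 = 555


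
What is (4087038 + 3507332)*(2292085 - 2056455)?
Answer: 1789461403100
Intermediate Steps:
(4087038 + 3507332)*(2292085 - 2056455) = 7594370*235630 = 1789461403100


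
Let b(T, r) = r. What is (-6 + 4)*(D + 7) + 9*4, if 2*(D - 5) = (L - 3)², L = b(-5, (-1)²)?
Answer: 8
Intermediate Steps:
L = 1 (L = (-1)² = 1)
D = 7 (D = 5 + (1 - 3)²/2 = 5 + (½)*(-2)² = 5 + (½)*4 = 5 + 2 = 7)
(-6 + 4)*(D + 7) + 9*4 = (-6 + 4)*(7 + 7) + 9*4 = -2*14 + 36 = -28 + 36 = 8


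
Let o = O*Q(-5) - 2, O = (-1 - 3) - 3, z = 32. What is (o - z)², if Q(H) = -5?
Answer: 1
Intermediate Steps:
O = -7 (O = -4 - 3 = -7)
o = 33 (o = -7*(-5) - 2 = 35 - 2 = 33)
(o - z)² = (33 - 1*32)² = (33 - 32)² = 1² = 1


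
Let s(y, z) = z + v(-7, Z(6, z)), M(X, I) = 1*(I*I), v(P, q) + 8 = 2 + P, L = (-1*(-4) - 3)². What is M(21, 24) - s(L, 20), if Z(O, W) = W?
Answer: 569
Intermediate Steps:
L = 1 (L = (4 - 3)² = 1² = 1)
v(P, q) = -6 + P (v(P, q) = -8 + (2 + P) = -6 + P)
M(X, I) = I² (M(X, I) = 1*I² = I²)
s(y, z) = -13 + z (s(y, z) = z + (-6 - 7) = z - 13 = -13 + z)
M(21, 24) - s(L, 20) = 24² - (-13 + 20) = 576 - 1*7 = 576 - 7 = 569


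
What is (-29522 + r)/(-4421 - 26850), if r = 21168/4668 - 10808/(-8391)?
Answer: 96343724642/102071639829 ≈ 0.94388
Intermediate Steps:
r = 19006036/3264099 (r = 21168*(1/4668) - 10808*(-1/8391) = 1764/389 + 10808/8391 = 19006036/3264099 ≈ 5.8228)
(-29522 + r)/(-4421 - 26850) = (-29522 + 19006036/3264099)/(-4421 - 26850) = -96343724642/3264099/(-31271) = -96343724642/3264099*(-1/31271) = 96343724642/102071639829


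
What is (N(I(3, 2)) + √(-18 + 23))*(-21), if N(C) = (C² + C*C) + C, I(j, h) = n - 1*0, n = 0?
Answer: -21*√5 ≈ -46.957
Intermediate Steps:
I(j, h) = 0 (I(j, h) = 0 - 1*0 = 0 + 0 = 0)
N(C) = C + 2*C² (N(C) = (C² + C²) + C = 2*C² + C = C + 2*C²)
(N(I(3, 2)) + √(-18 + 23))*(-21) = (0*(1 + 2*0) + √(-18 + 23))*(-21) = (0*(1 + 0) + √5)*(-21) = (0*1 + √5)*(-21) = (0 + √5)*(-21) = √5*(-21) = -21*√5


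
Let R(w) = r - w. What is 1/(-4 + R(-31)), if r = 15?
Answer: 1/42 ≈ 0.023810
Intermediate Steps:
R(w) = 15 - w
1/(-4 + R(-31)) = 1/(-4 + (15 - 1*(-31))) = 1/(-4 + (15 + 31)) = 1/(-4 + 46) = 1/42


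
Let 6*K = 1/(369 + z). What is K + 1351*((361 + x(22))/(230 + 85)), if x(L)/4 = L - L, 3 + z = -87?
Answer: 12959183/8370 ≈ 1548.3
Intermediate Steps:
z = -90 (z = -3 - 87 = -90)
x(L) = 0 (x(L) = 4*(L - L) = 4*0 = 0)
K = 1/1674 (K = 1/(6*(369 - 90)) = (1/6)/279 = (1/6)*(1/279) = 1/1674 ≈ 0.00059737)
K + 1351*((361 + x(22))/(230 + 85)) = 1/1674 + 1351*((361 + 0)/(230 + 85)) = 1/1674 + 1351*(361/315) = 1/1674 + 69673/45 = 12959183/8370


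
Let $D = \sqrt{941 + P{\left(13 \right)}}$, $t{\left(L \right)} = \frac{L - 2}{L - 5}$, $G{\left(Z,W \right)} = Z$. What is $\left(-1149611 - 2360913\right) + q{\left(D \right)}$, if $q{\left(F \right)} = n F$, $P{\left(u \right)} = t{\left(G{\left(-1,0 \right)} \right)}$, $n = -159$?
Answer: $-3510524 - \frac{159 \sqrt{3766}}{2} \approx -3.5154 \cdot 10^{6}$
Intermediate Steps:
$t{\left(L \right)} = \frac{-2 + L}{-5 + L}$
$P{\left(u \right)} = \frac{1}{2}$ ($P{\left(u \right)} = \frac{-2 - 1}{-5 - 1} = \frac{1}{-6} \left(-3\right) = \left(- \frac{1}{6}\right) \left(-3\right) = \frac{1}{2}$)
$D = \frac{\sqrt{3766}}{2}$ ($D = \sqrt{941 + \frac{1}{2}} = \sqrt{\frac{1883}{2}} = \frac{\sqrt{3766}}{2} \approx 30.684$)
$q{\left(F \right)} = - 159 F$
$\left(-1149611 - 2360913\right) + q{\left(D \right)} = \left(-1149611 - 2360913\right) - 159 \frac{\sqrt{3766}}{2} = -3510524 - \frac{159 \sqrt{3766}}{2}$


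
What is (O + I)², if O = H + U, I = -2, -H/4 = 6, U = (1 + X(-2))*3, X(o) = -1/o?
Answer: 1849/4 ≈ 462.25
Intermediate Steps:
U = 9/2 (U = (1 - 1/(-2))*3 = (1 - 1*(-½))*3 = (1 + ½)*3 = (3/2)*3 = 9/2 ≈ 4.5000)
H = -24 (H = -4*6 = -24)
O = -39/2 (O = -24 + 9/2 = -39/2 ≈ -19.500)
(O + I)² = (-39/2 - 2)² = (-43/2)² = 1849/4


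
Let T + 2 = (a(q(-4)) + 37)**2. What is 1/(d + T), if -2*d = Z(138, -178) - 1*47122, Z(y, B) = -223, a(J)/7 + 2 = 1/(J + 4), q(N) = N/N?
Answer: 50/1213293 ≈ 4.1210e-5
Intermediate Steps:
q(N) = 1
a(J) = -14 + 7/(4 + J) (a(J) = -14 + 7/(J + 4) = -14 + 7/(4 + J))
T = 14834/25 (T = -2 + (7*(-7 - 2*1)/(4 + 1) + 37)**2 = -2 + (7*(-7 - 2)/5 + 37)**2 = -2 + (7*(1/5)*(-9) + 37)**2 = -2 + (-63/5 + 37)**2 = -2 + (122/5)**2 = -2 + 14884/25 = 14834/25 ≈ 593.36)
d = 47345/2 (d = -(-223 - 1*47122)/2 = -(-223 - 47122)/2 = -1/2*(-47345) = 47345/2 ≈ 23673.)
1/(d + T) = 1/(47345/2 + 14834/25) = 1/(1213293/50) = 50/1213293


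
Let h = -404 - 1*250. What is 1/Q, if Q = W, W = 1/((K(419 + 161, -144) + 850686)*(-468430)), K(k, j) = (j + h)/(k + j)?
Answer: -43434972433035/109 ≈ -3.9849e+11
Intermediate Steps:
h = -654 (h = -404 - 250 = -654)
K(k, j) = (-654 + j)/(j + k) (K(k, j) = (j - 654)/(k + j) = (-654 + j)/(j + k))
W = -109/43434972433035 (W = 1/(((-654 - 144)/(-144 + (419 + 161)) + 850686)*(-468430)) = -1/468430/(-798/(-144 + 580) + 850686) = -1/468430/(-798/436 + 850686) = -1/468430/((1/436)*(-798) + 850686) = -1/468430/(-399/218 + 850686) = -1/468430/(185449149/218) = (218/185449149)*(-1/468430) = -109/43434972433035 ≈ -2.5095e-12)
Q = -109/43434972433035 ≈ -2.5095e-12
1/Q = 1/(-109/43434972433035) = -43434972433035/109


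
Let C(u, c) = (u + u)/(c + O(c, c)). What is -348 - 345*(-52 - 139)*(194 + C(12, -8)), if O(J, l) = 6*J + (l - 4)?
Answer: 216920424/17 ≈ 1.2760e+7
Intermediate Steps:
O(J, l) = -4 + l + 6*J (O(J, l) = 6*J + (-4 + l) = -4 + l + 6*J)
C(u, c) = 2*u/(-4 + 8*c) (C(u, c) = (u + u)/(c + (-4 + c + 6*c)) = (2*u)/(c + (-4 + 7*c)) = (2*u)/(-4 + 8*c) = 2*u/(-4 + 8*c))
-348 - 345*(-52 - 139)*(194 + C(12, -8)) = -348 - 345*(-52 - 139)*(194 + (½)*12/(-1 + 2*(-8))) = -348 - (-65895)*(194 + (½)*12/(-1 - 16)) = -348 - (-65895)*(194 + (½)*12/(-17)) = -348 - (-65895)*(194 + (½)*12*(-1/17)) = -348 - (-65895)*(194 - 6/17) = -348 - (-65895)*3292/17 = -348 - 345*(-628772/17) = -348 + 216926340/17 = 216920424/17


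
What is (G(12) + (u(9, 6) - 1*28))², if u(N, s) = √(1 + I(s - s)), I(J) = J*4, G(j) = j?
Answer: 225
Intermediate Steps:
I(J) = 4*J
u(N, s) = 1 (u(N, s) = √(1 + 4*(s - s)) = √(1 + 4*0) = √(1 + 0) = √1 = 1)
(G(12) + (u(9, 6) - 1*28))² = (12 + (1 - 1*28))² = (12 + (1 - 28))² = (12 - 27)² = (-15)² = 225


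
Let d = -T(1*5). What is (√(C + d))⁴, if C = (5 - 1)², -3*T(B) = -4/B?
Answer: 55696/225 ≈ 247.54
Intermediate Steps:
T(B) = 4/(3*B) (T(B) = -(-4)/(3*B) = 4/(3*B))
d = -4/15 (d = -4/(3*(1*5)) = -4/(3*5) = -1*4/15 = -4/15 ≈ -0.26667)
C = 16 (C = 4² = 16)
(√(C + d))⁴ = (√(16 - 4/15))⁴ = (√(236/15))⁴ = (2*√885/15)⁴ = 55696/225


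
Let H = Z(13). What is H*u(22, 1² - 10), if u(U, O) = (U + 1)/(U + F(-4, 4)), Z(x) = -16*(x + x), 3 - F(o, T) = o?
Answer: -9568/29 ≈ -329.93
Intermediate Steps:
F(o, T) = 3 - o
Z(x) = -32*x
H = -416 (H = -32*13 = -416)
u(U, O) = (1 + U)/(7 + U) (u(U, O) = (U + 1)/(U + (3 - 1*(-4))) = (1 + U)/(U + (3 + 4)) = (1 + U)/(U + 7) = (1 + U)/(7 + U))
H*u(22, 1² - 10) = -416*(1 + 22)/(7 + 22) = -416*23/29 = -9568/29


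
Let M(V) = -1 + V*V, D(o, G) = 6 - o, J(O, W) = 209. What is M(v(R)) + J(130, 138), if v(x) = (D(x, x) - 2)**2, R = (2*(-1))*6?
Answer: 65744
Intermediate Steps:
R = -12 (R = -2*6 = -12)
v(x) = (4 - x)**2 (v(x) = ((6 - x) - 2)**2 = (4 - x)**2)
M(V) = -1 + V**2
M(v(R)) + J(130, 138) = (-1 + ((-4 - 12)**2)**2) + 209 = (-1 + ((-16)**2)**2) + 209 = (-1 + 256**2) + 209 = (-1 + 65536) + 209 = 65535 + 209 = 65744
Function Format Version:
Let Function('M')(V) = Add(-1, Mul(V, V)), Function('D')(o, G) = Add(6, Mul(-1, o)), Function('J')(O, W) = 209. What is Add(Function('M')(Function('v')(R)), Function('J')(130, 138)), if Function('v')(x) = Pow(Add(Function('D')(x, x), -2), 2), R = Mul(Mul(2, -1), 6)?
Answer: 65744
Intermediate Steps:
R = -12 (R = Mul(-2, 6) = -12)
Function('v')(x) = Pow(Add(4, Mul(-1, x)), 2) (Function('v')(x) = Pow(Add(Add(6, Mul(-1, x)), -2), 2) = Pow(Add(4, Mul(-1, x)), 2))
Function('M')(V) = Add(-1, Pow(V, 2))
Add(Function('M')(Function('v')(R)), Function('J')(130, 138)) = Add(Add(-1, Pow(Pow(Add(-4, -12), 2), 2)), 209) = Add(Add(-1, Pow(Pow(-16, 2), 2)), 209) = Add(Add(-1, Pow(256, 2)), 209) = Add(Add(-1, 65536), 209) = Add(65535, 209) = 65744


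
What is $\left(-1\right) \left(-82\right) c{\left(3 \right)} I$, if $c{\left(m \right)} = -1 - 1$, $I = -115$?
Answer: $18860$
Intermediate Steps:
$c{\left(m \right)} = -2$ ($c{\left(m \right)} = -1 - 1 = -2$)
$\left(-1\right) \left(-82\right) c{\left(3 \right)} I = \left(-1\right) \left(-82\right) \left(-2\right) \left(-115\right) = 82 \left(-2\right) \left(-115\right) = \left(-164\right) \left(-115\right) = 18860$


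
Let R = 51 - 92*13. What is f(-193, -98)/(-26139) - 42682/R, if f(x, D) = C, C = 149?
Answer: 1115494193/29929155 ≈ 37.271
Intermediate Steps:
f(x, D) = 149
R = -1145 (R = 51 - 1196 = -1145)
f(-193, -98)/(-26139) - 42682/R = 149/(-26139) - 42682/(-1145) = 149*(-1/26139) - 42682*(-1/1145) = -149/26139 + 42682/1145 = 1115494193/29929155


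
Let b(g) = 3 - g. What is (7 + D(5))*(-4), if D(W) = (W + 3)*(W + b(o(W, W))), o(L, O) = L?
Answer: -124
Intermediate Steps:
D(W) = 9 + 3*W (D(W) = (W + 3)*(W + (3 - W)) = (3 + W)*3 = 9 + 3*W)
(7 + D(5))*(-4) = (7 + (9 + 3*5))*(-4) = (7 + (9 + 15))*(-4) = (7 + 24)*(-4) = 31*(-4) = -124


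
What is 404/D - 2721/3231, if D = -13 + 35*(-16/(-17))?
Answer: 787707/40567 ≈ 19.417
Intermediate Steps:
D = 339/17 (D = -13 + 35*(-16*(-1/17)) = -13 + 35*(16/17) = -13 + 560/17 = 339/17 ≈ 19.941)
404/D - 2721/3231 = 404/(339/17) - 2721/3231 = 404*(17/339) - 2721*1/3231 = 6868/339 - 907/1077 = 787707/40567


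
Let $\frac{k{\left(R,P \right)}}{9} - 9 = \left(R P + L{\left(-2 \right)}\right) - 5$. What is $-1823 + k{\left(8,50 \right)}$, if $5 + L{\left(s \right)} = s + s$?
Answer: $1732$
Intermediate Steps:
$L{\left(s \right)} = -5 + 2 s$ ($L{\left(s \right)} = -5 + \left(s + s\right) = -5 + 2 s$)
$k{\left(R,P \right)} = -45 + 9 P R$ ($k{\left(R,P \right)} = 81 + 9 \left(\left(R P + \left(-5 + 2 \left(-2\right)\right)\right) - 5\right) = 81 + 9 \left(\left(P R - 9\right) - 5\right) = 81 + 9 \left(\left(-9 + P R\right) - 5\right) = 81 + 9 \left(-14 + P R\right) = 81 + \left(-126 + 9 P R\right) = -45 + 9 P R$)
$-1823 + k{\left(8,50 \right)} = -1823 - \left(45 - 3600\right) = -1823 + \left(-45 + 3600\right) = -1823 + 3555 = 1732$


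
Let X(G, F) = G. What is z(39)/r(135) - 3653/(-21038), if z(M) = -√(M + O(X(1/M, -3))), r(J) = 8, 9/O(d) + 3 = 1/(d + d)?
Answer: 3653/21038 - √4785/88 ≈ -0.61243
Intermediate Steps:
O(d) = 9/(-3 + 1/(2*d)) (O(d) = 9/(-3 + 1/(d + d)) = 9/(-3 + 1/(2*d)))
z(M) = -√(M - 18/(M*(-1 + 6/M)))
z(39)/r(135) - 3653/(-21038) = -√((18 + 39*(-6 + 39))/(-6 + 39))/8 - 3653/(-21038) = -√((18 + 39*33)/33)*(⅛) - 3653*(-1/21038) = -√((18 + 1287)/33)*(⅛) + 3653/21038 = -√((1/33)*1305)*(⅛) + 3653/21038 = -√(435/11)*(⅛) + 3653/21038 = -√4785/11*(⅛) + 3653/21038 = -√4785/88 + 3653/21038 = 3653/21038 - √4785/88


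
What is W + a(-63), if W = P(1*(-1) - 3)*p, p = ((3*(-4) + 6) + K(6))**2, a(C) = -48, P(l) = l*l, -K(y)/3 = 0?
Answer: 528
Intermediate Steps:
K(y) = 0 (K(y) = -3*0 = 0)
P(l) = l**2
p = 36 (p = ((3*(-4) + 6) + 0)**2 = ((-12 + 6) + 0)**2 = (-6 + 0)**2 = (-6)**2 = 36)
W = 576 (W = (1*(-1) - 3)**2*36 = (-1 - 3)**2*36 = (-4)**2*36 = 16*36 = 576)
W + a(-63) = 576 - 48 = 528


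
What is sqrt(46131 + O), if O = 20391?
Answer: sqrt(66522) ≈ 257.92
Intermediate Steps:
sqrt(46131 + O) = sqrt(46131 + 20391) = sqrt(66522)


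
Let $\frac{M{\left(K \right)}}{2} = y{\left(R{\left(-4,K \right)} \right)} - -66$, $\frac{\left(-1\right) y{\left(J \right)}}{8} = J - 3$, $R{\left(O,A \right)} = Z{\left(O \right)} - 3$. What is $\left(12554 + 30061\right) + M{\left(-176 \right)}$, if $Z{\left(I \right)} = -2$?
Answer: $42875$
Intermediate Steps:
$R{\left(O,A \right)} = -5$ ($R{\left(O,A \right)} = -2 - 3 = -5$)
$y{\left(J \right)} = 24 - 8 J$ ($y{\left(J \right)} = - 8 \left(J - 3\right) = - 8 \left(-3 + J\right) = 24 - 8 J$)
$M{\left(K \right)} = 260$ ($M{\left(K \right)} = 2 \left(\left(24 - -40\right) - -66\right) = 2 \left(\left(24 + 40\right) + 66\right) = 2 \left(64 + 66\right) = 2 \cdot 130 = 260$)
$\left(12554 + 30061\right) + M{\left(-176 \right)} = \left(12554 + 30061\right) + 260 = 42615 + 260 = 42875$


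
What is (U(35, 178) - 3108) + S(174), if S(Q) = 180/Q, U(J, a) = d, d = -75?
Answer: -92277/29 ≈ -3182.0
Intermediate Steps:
U(J, a) = -75
(U(35, 178) - 3108) + S(174) = (-75 - 3108) + 180/174 = -3183 + 180*(1/174) = -3183 + 30/29 = -92277/29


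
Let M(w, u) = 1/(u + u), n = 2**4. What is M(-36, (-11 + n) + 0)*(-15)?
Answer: -3/2 ≈ -1.5000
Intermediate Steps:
n = 16
M(w, u) = 1/(2*u)
M(-36, (-11 + n) + 0)*(-15) = (1/(2*((-11 + 16) + 0)))*(-15) = (1/(2*(5 + 0)))*(-15) = ((1/2)/5)*(-15) = ((1/2)*(1/5))*(-15) = (1/10)*(-15) = -3/2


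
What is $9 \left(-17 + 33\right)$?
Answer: $144$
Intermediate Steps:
$9 \left(-17 + 33\right) = 9 \cdot 16 = 144$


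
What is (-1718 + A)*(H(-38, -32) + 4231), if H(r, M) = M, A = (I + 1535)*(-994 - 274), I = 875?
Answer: -12838854002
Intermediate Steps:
A = -3055880 (A = (875 + 1535)*(-994 - 274) = 2410*(-1268) = -3055880)
(-1718 + A)*(H(-38, -32) + 4231) = (-1718 - 3055880)*(-32 + 4231) = -3057598*4199 = -12838854002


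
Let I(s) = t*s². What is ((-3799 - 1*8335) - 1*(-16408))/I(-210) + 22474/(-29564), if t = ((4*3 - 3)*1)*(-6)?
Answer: -6705742517/8800463700 ≈ -0.76198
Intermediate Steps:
t = -54 (t = ((12 - 3)*1)*(-6) = (9*1)*(-6) = 9*(-6) = -54)
I(s) = -54*s²
((-3799 - 1*8335) - 1*(-16408))/I(-210) + 22474/(-29564) = ((-3799 - 1*8335) - 1*(-16408))/((-54*(-210)²)) + 22474/(-29564) = ((-3799 - 8335) + 16408)/((-54*44100)) + 22474*(-1/29564) = (-12134 + 16408)/(-2381400) - 11237/14782 = 4274*(-1/2381400) - 11237/14782 = -2137/1190700 - 11237/14782 = -6705742517/8800463700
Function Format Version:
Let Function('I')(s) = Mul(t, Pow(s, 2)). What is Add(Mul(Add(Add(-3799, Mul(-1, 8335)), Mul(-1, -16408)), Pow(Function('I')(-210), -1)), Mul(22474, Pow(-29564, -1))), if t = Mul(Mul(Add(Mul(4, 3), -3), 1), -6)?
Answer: Rational(-6705742517, 8800463700) ≈ -0.76198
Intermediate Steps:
t = -54 (t = Mul(Mul(Add(12, -3), 1), -6) = Mul(Mul(9, 1), -6) = Mul(9, -6) = -54)
Function('I')(s) = Mul(-54, Pow(s, 2))
Add(Mul(Add(Add(-3799, Mul(-1, 8335)), Mul(-1, -16408)), Pow(Function('I')(-210), -1)), Mul(22474, Pow(-29564, -1))) = Add(Mul(Add(Add(-3799, Mul(-1, 8335)), Mul(-1, -16408)), Pow(Mul(-54, Pow(-210, 2)), -1)), Mul(22474, Pow(-29564, -1))) = Add(Mul(Add(Add(-3799, -8335), 16408), Pow(Mul(-54, 44100), -1)), Mul(22474, Rational(-1, 29564))) = Add(Mul(Add(-12134, 16408), Pow(-2381400, -1)), Rational(-11237, 14782)) = Add(Mul(4274, Rational(-1, 2381400)), Rational(-11237, 14782)) = Add(Rational(-2137, 1190700), Rational(-11237, 14782)) = Rational(-6705742517, 8800463700)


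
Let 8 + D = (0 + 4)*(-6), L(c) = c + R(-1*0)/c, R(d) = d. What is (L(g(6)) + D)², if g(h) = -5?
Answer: 1369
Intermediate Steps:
L(c) = c (L(c) = c + (-1*0)/c = c + 0/c = c + 0 = c)
D = -32 (D = -8 + (0 + 4)*(-6) = -8 + 4*(-6) = -8 - 24 = -32)
(L(g(6)) + D)² = (-5 - 32)² = (-37)² = 1369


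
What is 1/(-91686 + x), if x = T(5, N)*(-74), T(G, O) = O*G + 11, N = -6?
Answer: -1/90280 ≈ -1.1077e-5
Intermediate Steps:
T(G, O) = 11 + G*O (T(G, O) = G*O + 11 = 11 + G*O)
x = 1406 (x = (11 + 5*(-6))*(-74) = (11 - 30)*(-74) = -19*(-74) = 1406)
1/(-91686 + x) = 1/(-91686 + 1406) = 1/(-90280) = -1/90280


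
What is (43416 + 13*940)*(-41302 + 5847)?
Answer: -1972574380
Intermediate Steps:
(43416 + 13*940)*(-41302 + 5847) = (43416 + 12220)*(-35455) = 55636*(-35455) = -1972574380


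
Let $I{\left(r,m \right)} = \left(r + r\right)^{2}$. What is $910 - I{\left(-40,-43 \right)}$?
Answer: $-5490$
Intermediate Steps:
$I{\left(r,m \right)} = 4 r^{2}$ ($I{\left(r,m \right)} = \left(2 r\right)^{2} = 4 r^{2}$)
$910 - I{\left(-40,-43 \right)} = 910 - 4 \left(-40\right)^{2} = 910 - 4 \cdot 1600 = 910 - 6400 = -5490$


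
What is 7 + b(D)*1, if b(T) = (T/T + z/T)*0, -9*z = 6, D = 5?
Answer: 7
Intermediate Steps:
z = -⅔ (z = -⅑*6 = -⅔ ≈ -0.66667)
b(T) = 0 (b(T) = (T/T - 2/(3*T))*0 = (1 - 2/(3*T))*0 = 0)
7 + b(D)*1 = 7 + 0*1 = 7 + 0 = 7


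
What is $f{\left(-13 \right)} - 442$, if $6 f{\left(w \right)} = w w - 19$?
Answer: $-417$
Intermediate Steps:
$f{\left(w \right)} = - \frac{19}{6} + \frac{w^{2}}{6}$ ($f{\left(w \right)} = \frac{w w - 19}{6} = \frac{w^{2} - 19}{6} = \frac{-19 + w^{2}}{6} = - \frac{19}{6} + \frac{w^{2}}{6}$)
$f{\left(-13 \right)} - 442 = \left(- \frac{19}{6} + \frac{\left(-13\right)^{2}}{6}\right) - 442 = \left(- \frac{19}{6} + \frac{1}{6} \cdot 169\right) - 442 = \left(- \frac{19}{6} + \frac{169}{6}\right) - 442 = 25 - 442 = -417$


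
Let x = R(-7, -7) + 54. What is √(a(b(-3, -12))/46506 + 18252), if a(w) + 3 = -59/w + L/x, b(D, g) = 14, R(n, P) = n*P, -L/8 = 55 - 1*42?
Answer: √2280113418576109865/11176942 ≈ 135.10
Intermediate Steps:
L = -104 (L = -8*(55 - 1*42) = -8*(55 - 42) = -8*13 = -104)
R(n, P) = P*n
x = 103 (x = -7*(-7) + 54 = 49 + 54 = 103)
a(w) = -413/103 - 59/w (a(w) = -3 + (-59/w - 104/103) = -3 + (-104/103 - 59/w) = -413/103 - 59/w)
√(a(b(-3, -12))/46506 + 18252) = √((-413/103 - 59/14)/46506 + 18252) = √((-413/103 - 59*1/14)*(1/46506) + 18252) = √((-413/103 - 59/14)*(1/46506) + 18252) = √(-11859/1442*1/46506 + 18252) = √(-3953/22353884 + 18252) = √(408003086815/22353884) = √2280113418576109865/11176942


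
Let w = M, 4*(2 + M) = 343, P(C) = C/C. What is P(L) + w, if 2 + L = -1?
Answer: 339/4 ≈ 84.750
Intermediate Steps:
L = -3 (L = -2 - 1 = -3)
P(C) = 1
M = 335/4 (M = -2 + (¼)*343 = -2 + 343/4 = 335/4 ≈ 83.750)
w = 335/4 ≈ 83.750
P(L) + w = 1 + 335/4 = 339/4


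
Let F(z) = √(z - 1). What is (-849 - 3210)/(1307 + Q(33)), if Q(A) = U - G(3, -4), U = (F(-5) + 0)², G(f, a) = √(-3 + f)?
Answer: -4059/1301 ≈ -3.1199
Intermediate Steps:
F(z) = √(-1 + z)
U = -6 (U = (√(-1 - 5) + 0)² = (√(-6) + 0)² = (I*√6 + 0)² = (I*√6)² = -6)
Q(A) = -6 (Q(A) = -6 - √(-3 + 3) = -6 - √0 = -6 - 1*0 = -6 + 0 = -6)
(-849 - 3210)/(1307 + Q(33)) = (-849 - 3210)/(1307 - 6) = -4059/1301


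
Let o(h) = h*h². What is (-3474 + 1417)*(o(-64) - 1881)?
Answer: 543099425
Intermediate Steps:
o(h) = h³
(-3474 + 1417)*(o(-64) - 1881) = (-3474 + 1417)*((-64)³ - 1881) = -2057*(-262144 - 1881) = -2057*(-264025) = 543099425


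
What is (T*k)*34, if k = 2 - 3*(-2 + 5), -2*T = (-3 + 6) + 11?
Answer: 1666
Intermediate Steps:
T = -7 (T = -((-3 + 6) + 11)/2 = -(3 + 11)/2 = -½*14 = -7)
k = -7 (k = 2 - 3*3 = 2 - 9 = -7)
(T*k)*34 = -7*(-7)*34 = 49*34 = 1666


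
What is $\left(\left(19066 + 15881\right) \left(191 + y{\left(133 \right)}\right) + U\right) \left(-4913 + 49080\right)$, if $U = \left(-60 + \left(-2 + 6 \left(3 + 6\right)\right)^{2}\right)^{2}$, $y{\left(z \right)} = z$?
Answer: $808855181188$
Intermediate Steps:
$U = 6990736$ ($U = \left(-60 + \left(-2 + 6 \cdot 9\right)^{2}\right)^{2} = \left(-60 + \left(-2 + 54\right)^{2}\right)^{2} = \left(-60 + 52^{2}\right)^{2} = \left(-60 + 2704\right)^{2} = 2644^{2} = 6990736$)
$\left(\left(19066 + 15881\right) \left(191 + y{\left(133 \right)}\right) + U\right) \left(-4913 + 49080\right) = \left(\left(19066 + 15881\right) \left(191 + 133\right) + 6990736\right) \left(-4913 + 49080\right) = \left(34947 \cdot 324 + 6990736\right) 44167 = \left(11322828 + 6990736\right) 44167 = 18313564 \cdot 44167 = 808855181188$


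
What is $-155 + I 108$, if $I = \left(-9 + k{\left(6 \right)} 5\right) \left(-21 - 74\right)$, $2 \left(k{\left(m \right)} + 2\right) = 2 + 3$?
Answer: $66535$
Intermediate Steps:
$k{\left(m \right)} = \frac{1}{2}$ ($k{\left(m \right)} = -2 + \frac{2 + 3}{2} = -2 + \frac{1}{2} \cdot 5 = -2 + \frac{5}{2} = \frac{1}{2}$)
$I = \frac{1235}{2}$ ($I = \left(-9 + \frac{1}{2} \cdot 5\right) \left(-21 - 74\right) = \left(-9 + \frac{5}{2}\right) \left(-95\right) = \left(- \frac{13}{2}\right) \left(-95\right) = \frac{1235}{2} \approx 617.5$)
$-155 + I 108 = -155 + \frac{1235}{2} \cdot 108 = -155 + 66690 = 66535$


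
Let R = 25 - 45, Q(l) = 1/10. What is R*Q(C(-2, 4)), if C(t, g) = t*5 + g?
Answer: -2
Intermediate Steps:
C(t, g) = g + 5*t (C(t, g) = 5*t + g = g + 5*t)
Q(l) = ⅒
R = -20
R*Q(C(-2, 4)) = -20*⅒ = -2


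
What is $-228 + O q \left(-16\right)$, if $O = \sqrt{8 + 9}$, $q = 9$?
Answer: $-228 - 144 \sqrt{17} \approx -821.73$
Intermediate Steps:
$O = \sqrt{17} \approx 4.1231$
$-228 + O q \left(-16\right) = -228 + \sqrt{17} \cdot 9 \left(-16\right) = -228 + 9 \sqrt{17} \left(-16\right) = -228 - 144 \sqrt{17}$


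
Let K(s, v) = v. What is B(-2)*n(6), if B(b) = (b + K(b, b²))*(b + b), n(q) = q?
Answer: -48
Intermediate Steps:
B(b) = 2*b*(b + b²) (B(b) = (b + b²)*(b + b) = (b + b²)*(2*b) = 2*b*(b + b²))
B(-2)*n(6) = (2*(-2)²*(1 - 2))*6 = (2*4*(-1))*6 = -8*6 = -48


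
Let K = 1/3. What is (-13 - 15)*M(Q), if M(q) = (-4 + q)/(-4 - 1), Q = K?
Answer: -308/15 ≈ -20.533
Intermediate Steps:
K = 1/3 ≈ 0.33333
Q = 1/3 ≈ 0.33333
M(q) = 4/5 - q/5 (M(q) = (-4 + q)/(-5) = (-4 + q)*(-1/5) = 4/5 - q/5)
(-13 - 15)*M(Q) = (-13 - 15)*(4/5 - 1/5*1/3) = -28*(4/5 - 1/15) = -28*11/15 = -308/15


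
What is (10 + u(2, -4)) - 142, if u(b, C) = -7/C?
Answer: -521/4 ≈ -130.25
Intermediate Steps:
(10 + u(2, -4)) - 142 = (10 - 7/(-4)) - 142 = (10 - 7*(-¼)) - 142 = (10 + 7/4) - 142 = 47/4 - 142 = -521/4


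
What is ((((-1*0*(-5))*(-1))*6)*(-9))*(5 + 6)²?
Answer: 0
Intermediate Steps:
((((-1*0*(-5))*(-1))*6)*(-9))*(5 + 6)² = ((((0*(-5))*(-1))*6)*(-9))*11² = (((0*(-1))*6)*(-9))*121 = ((0*6)*(-9))*121 = (0*(-9))*121 = 0*121 = 0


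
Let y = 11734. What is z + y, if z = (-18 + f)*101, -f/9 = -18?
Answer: 26278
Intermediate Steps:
f = 162 (f = -9*(-18) = 162)
z = 14544 (z = (-18 + 162)*101 = 144*101 = 14544)
z + y = 14544 + 11734 = 26278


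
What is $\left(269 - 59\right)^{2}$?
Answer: $44100$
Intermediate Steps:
$\left(269 - 59\right)^{2} = 210^{2} = 44100$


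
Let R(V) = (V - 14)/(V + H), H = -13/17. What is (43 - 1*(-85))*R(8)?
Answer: -4352/41 ≈ -106.15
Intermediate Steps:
H = -13/17 (H = -13*1/17 = -13/17 ≈ -0.76471)
R(V) = (-14 + V)/(-13/17 + V) (R(V) = (V - 14)/(V - 13/17) = (-14 + V)/(-13/17 + V))
(43 - 1*(-85))*R(8) = (43 - 1*(-85))*(17*(-14 + 8)/(-13 + 17*8)) = (43 + 85)*(17*(-6)/(-13 + 136)) = 128*(17*(-6)/123) = 128*(17*(1/123)*(-6)) = 128*(-34/41) = -4352/41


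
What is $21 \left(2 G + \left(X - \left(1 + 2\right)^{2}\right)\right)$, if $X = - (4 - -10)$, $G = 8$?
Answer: $-147$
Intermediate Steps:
$X = -14$ ($X = - (4 + 10) = \left(-1\right) 14 = -14$)
$21 \left(2 G + \left(X - \left(1 + 2\right)^{2}\right)\right) = 21 \left(2 \cdot 8 - \left(14 + \left(1 + 2\right)^{2}\right)\right) = 21 \left(16 - 23\right) = 21 \left(-7\right) = -147$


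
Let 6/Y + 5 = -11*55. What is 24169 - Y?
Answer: 7371548/305 ≈ 24169.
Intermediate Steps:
Y = -3/305 (Y = 6/(-5 - 11*55) = 6/(-5 - 605) = 6/(-610) = 6*(-1/610) = -3/305 ≈ -0.0098361)
24169 - Y = 24169 - 1*(-3/305) = 24169 + 3/305 = 7371548/305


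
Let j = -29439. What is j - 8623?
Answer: -38062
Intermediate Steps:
j - 8623 = -29439 - 8623 = -38062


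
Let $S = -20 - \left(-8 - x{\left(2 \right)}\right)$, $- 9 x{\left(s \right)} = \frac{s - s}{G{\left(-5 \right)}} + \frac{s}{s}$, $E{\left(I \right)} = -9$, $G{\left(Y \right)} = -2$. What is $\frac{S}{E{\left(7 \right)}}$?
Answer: $\frac{109}{81} \approx 1.3457$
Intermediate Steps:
$x{\left(s \right)} = - \frac{1}{9}$ ($x{\left(s \right)} = - \frac{\frac{s - s}{-2} + \frac{s}{s}}{9} = - \frac{0 \left(- \frac{1}{2}\right) + 1}{9} = - \frac{0 + 1}{9} = \left(- \frac{1}{9}\right) 1 = - \frac{1}{9}$)
$S = - \frac{109}{9}$ ($S = -20 - \left(-8 - - \frac{1}{9}\right) = -20 - \left(-8 + \frac{1}{9}\right) = -20 - - \frac{71}{9} = -20 + \frac{71}{9} = - \frac{109}{9} \approx -12.111$)
$\frac{S}{E{\left(7 \right)}} = - \frac{109}{9 \left(-9\right)} = \left(- \frac{109}{9}\right) \left(- \frac{1}{9}\right) = \frac{109}{81}$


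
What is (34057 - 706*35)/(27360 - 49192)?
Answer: -9347/21832 ≈ -0.42813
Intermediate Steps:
(34057 - 706*35)/(27360 - 49192) = (34057 - 24710)/(-21832) = 9347*(-1/21832) = -9347/21832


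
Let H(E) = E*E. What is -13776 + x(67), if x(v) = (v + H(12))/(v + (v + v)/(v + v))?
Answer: -936557/68 ≈ -13773.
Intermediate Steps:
H(E) = E**2
x(v) = (144 + v)/(1 + v) (x(v) = (v + 12**2)/(v + (v + v)/(v + v)) = (v + 144)/(v + (2*v)/((2*v))) = (144 + v)/(v + (2*v)*(1/(2*v))) = (144 + v)/(v + 1) = (144 + v)/(1 + v))
-13776 + x(67) = -13776 + (144 + 67)/(1 + 67) = -13776 + 211/68 = -936557/68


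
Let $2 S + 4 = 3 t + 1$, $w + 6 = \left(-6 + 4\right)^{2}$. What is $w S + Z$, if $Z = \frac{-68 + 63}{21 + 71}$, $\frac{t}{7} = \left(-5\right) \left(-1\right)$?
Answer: $- \frac{9389}{92} \approx -102.05$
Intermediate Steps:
$t = 35$ ($t = 7 \left(\left(-5\right) \left(-1\right)\right) = 7 \cdot 5 = 35$)
$w = -2$ ($w = -6 + \left(-6 + 4\right)^{2} = -6 + \left(-2\right)^{2} = -6 + 4 = -2$)
$S = 51$ ($S = -2 + \frac{3 \cdot 35 + 1}{2} = -2 + \frac{105 + 1}{2} = -2 + \frac{1}{2} \cdot 106 = -2 + 53 = 51$)
$Z = - \frac{5}{92} \approx -0.054348$
$w S + Z = \left(-2\right) 51 - \frac{5}{92} = -102 - \frac{5}{92} = - \frac{9389}{92}$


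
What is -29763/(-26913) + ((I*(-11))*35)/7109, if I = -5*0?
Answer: 9921/8971 ≈ 1.1059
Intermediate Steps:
I = 0
-29763/(-26913) + ((I*(-11))*35)/7109 = -29763/(-26913) + ((0*(-11))*35)/7109 = -29763*(-1/26913) + (0*35)*(1/7109) = 9921/8971 + 0*(1/7109) = 9921/8971 + 0 = 9921/8971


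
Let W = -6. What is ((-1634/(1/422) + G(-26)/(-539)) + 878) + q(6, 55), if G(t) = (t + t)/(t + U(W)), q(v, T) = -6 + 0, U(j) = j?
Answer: -2969570925/4312 ≈ -6.8868e+5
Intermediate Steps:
q(v, T) = -6
G(t) = 2*t/(-6 + t) (G(t) = (t + t)/(t - 6) = (2*t)/(-6 + t) = 2*t/(-6 + t))
((-1634/(1/422) + G(-26)/(-539)) + 878) + q(6, 55) = ((-1634/(1/422) + (2*(-26)/(-6 - 26))/(-539)) + 878) - 6 = ((-1634/1/422 + (2*(-26)/(-32))*(-1/539)) + 878) - 6 = ((-1634*422 + (2*(-26)*(-1/32))*(-1/539)) + 878) - 6 = ((-689548 + (13/8)*(-1/539)) + 878) - 6 = ((-689548 - 13/4312) + 878) - 6 = (-2973330989/4312 + 878) - 6 = -2969545053/4312 - 6 = -2969570925/4312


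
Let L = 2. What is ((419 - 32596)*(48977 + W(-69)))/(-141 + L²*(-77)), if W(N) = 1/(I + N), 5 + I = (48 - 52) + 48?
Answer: 47277955693/13470 ≈ 3.5099e+6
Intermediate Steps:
I = 39 (I = -5 + ((48 - 52) + 48) = -5 + (-4 + 48) = -5 + 44 = 39)
W(N) = 1/(39 + N)
((419 - 32596)*(48977 + W(-69)))/(-141 + L²*(-77)) = ((419 - 32596)*(48977 + 1/(39 - 69)))/(-141 + 2²*(-77)) = (-32177*(48977 + 1/(-30)))/(-141 + 4*(-77)) = (-32177*(48977 - 1/30))/(-141 - 308) = -32177*1469309/30/(-449) = -47277955693/30*(-1/449) = 47277955693/13470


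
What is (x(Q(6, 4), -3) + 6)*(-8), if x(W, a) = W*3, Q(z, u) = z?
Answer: -192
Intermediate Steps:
x(W, a) = 3*W
(x(Q(6, 4), -3) + 6)*(-8) = (3*6 + 6)*(-8) = (18 + 6)*(-8) = 24*(-8) = -192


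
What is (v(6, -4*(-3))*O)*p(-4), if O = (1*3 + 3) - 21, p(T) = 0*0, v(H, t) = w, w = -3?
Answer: 0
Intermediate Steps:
v(H, t) = -3
p(T) = 0
O = -15 (O = (3 + 3) - 21 = 6 - 21 = -15)
(v(6, -4*(-3))*O)*p(-4) = -3*(-15)*0 = 45*0 = 0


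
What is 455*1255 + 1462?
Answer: 572487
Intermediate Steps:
455*1255 + 1462 = 571025 + 1462 = 572487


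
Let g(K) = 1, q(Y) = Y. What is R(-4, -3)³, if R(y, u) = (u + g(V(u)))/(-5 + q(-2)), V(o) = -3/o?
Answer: 8/343 ≈ 0.023324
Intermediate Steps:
R(y, u) = -⅐ - u/7 (R(y, u) = (u + 1)/(-5 - 2) = (1 + u)/(-7) = (1 + u)*(-⅐) = -⅐ - u/7)
R(-4, -3)³ = (-⅐ - ⅐*(-3))³ = (-⅐ + 3/7)³ = (2/7)³ = 8/343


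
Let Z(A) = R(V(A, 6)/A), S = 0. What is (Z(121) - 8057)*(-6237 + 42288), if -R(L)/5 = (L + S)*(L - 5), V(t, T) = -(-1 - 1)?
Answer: -4252450033857/14641 ≈ -2.9045e+8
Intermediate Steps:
V(t, T) = 2 (V(t, T) = -1*(-2) = 2)
R(L) = -5*L*(-5 + L) (R(L) = -5*(L + 0)*(L - 5) = -5*L*(-5 + L))
Z(A) = 10*(5 - 2/A)/A (Z(A) = 5*(2/A)*(5 - 2/A) = 10*(5 - 2/A)/A)
(Z(121) - 8057)*(-6237 + 42288) = (10*(-2 + 5*121)/121² - 8057)*(-6237 + 42288) = (10*(1/14641)*(-2 + 605) - 8057)*36051 = (10*(1/14641)*603 - 8057)*36051 = (6030/14641 - 8057)*36051 = -117956507/14641*36051 = -4252450033857/14641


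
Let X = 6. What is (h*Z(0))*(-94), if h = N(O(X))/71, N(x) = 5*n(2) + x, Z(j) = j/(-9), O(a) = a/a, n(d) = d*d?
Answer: 0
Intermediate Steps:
n(d) = d²
O(a) = 1
Z(j) = -j/9 (Z(j) = j*(-⅑) = -j/9)
N(x) = 20 + x (N(x) = 5*2² + x = 5*4 + x = 20 + x)
h = 21/71 (h = (20 + 1)/71 = 21*(1/71) = 21/71 ≈ 0.29577)
(h*Z(0))*(-94) = (21*(-⅑*0)/71)*(-94) = ((21/71)*0)*(-94) = 0*(-94) = 0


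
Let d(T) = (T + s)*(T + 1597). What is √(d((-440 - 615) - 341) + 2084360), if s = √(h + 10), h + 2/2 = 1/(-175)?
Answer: √(2209610900 + 7035*√11018)/35 ≈ 1343.3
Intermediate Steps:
h = -176/175 (h = -1 + 1/(-175) = -1 - 1/175 = -176/175 ≈ -1.0057)
s = √11018/35 (s = √(-176/175 + 10) = √(1574/175) = √11018/35 ≈ 2.9990)
d(T) = (1597 + T)*(T + √11018/35) (d(T) = (T + √11018/35)*(T + 1597) = (T + √11018/35)*(1597 + T) = (1597 + T)*(T + √11018/35))
√(d((-440 - 615) - 341) + 2084360) = √((((-440 - 615) - 341)² + 1597*((-440 - 615) - 341) + 1597*√11018/35 + ((-440 - 615) - 341)*√11018/35) + 2084360) = √(((-1055 - 341)² + 1597*(-1055 - 341) + 1597*√11018/35 + (-1055 - 341)*√11018/35) + 2084360) = √(((-1396)² + 1597*(-1396) + 1597*√11018/35 + (1/35)*(-1396)*√11018) + 2084360) = √((1948816 - 2229412 + 1597*√11018/35 - 1396*√11018/35) + 2084360) = √((-280596 + 201*√11018/35) + 2084360) = √(1803764 + 201*√11018/35)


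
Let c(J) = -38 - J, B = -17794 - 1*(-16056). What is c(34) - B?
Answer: 1666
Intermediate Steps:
B = -1738 (B = -17794 + 16056 = -1738)
c(34) - B = (-38 - 1*34) - 1*(-1738) = (-38 - 34) + 1738 = -72 + 1738 = 1666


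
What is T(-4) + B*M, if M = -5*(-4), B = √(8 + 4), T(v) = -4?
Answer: -4 + 40*√3 ≈ 65.282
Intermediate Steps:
B = 2*√3 (B = √12 = 2*√3 ≈ 3.4641)
M = 20
T(-4) + B*M = -4 + (2*√3)*20 = -4 + 40*√3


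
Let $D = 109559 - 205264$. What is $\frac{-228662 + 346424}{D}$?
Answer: $- \frac{117762}{95705} \approx -1.2305$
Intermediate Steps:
$D = -95705$ ($D = 109559 - 205264 = -95705$)
$\frac{-228662 + 346424}{D} = \frac{-228662 + 346424}{-95705} = 117762 \left(- \frac{1}{95705}\right) = - \frac{117762}{95705}$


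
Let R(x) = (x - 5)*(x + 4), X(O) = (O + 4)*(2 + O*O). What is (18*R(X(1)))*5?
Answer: 17100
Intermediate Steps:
X(O) = (2 + O²)*(4 + O) (X(O) = (4 + O)*(2 + O²) = (2 + O²)*(4 + O))
R(x) = (-5 + x)*(4 + x)
(18*R(X(1)))*5 = (18*(-20 + (8 + 1³ + 2*1 + 4*1²)² - (8 + 1³ + 2*1 + 4*1²)))*5 = (18*(-20 + (8 + 1 + 2 + 4*1)² - (8 + 1 + 2 + 4*1)))*5 = (18*(-20 + (8 + 1 + 2 + 4)² - (8 + 1 + 2 + 4)))*5 = (18*(-20 + 15² - 1*15))*5 = (18*(-20 + 225 - 15))*5 = (18*190)*5 = 3420*5 = 17100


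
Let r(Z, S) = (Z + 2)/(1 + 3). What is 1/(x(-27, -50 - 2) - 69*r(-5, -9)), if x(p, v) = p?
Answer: 4/99 ≈ 0.040404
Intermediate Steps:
r(Z, S) = ½ + Z/4 (r(Z, S) = (2 + Z)/4 = (2 + Z)*(¼) = ½ + Z/4)
1/(x(-27, -50 - 2) - 69*r(-5, -9)) = 1/(-27 - 69*(½ + (¼)*(-5))) = 1/(-27 - 69*(½ - 5/4)) = 1/(-27 - 69*(-¾)) = 1/(-27 + 207/4) = 1/(99/4) = 4/99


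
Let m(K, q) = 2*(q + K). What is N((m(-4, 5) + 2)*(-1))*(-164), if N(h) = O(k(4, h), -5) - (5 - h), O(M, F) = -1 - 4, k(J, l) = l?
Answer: 2296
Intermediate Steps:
O(M, F) = -5
m(K, q) = 2*K + 2*q (m(K, q) = 2*(K + q) = 2*K + 2*q)
N(h) = -10 + h (N(h) = -5 - (5 - h) = -5 + (-5 + h) = -10 + h)
N((m(-4, 5) + 2)*(-1))*(-164) = (-10 + ((2*(-4) + 2*5) + 2)*(-1))*(-164) = (-10 + ((-8 + 10) + 2)*(-1))*(-164) = (-10 + (2 + 2)*(-1))*(-164) = (-10 + 4*(-1))*(-164) = (-10 - 4)*(-164) = -14*(-164) = 2296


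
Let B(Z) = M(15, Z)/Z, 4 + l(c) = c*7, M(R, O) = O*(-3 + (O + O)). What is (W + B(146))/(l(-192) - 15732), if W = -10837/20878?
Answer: -172083/10188464 ≈ -0.016890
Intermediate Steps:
W = -10837/20878 (W = -10837*1/20878 = -10837/20878 ≈ -0.51906)
M(R, O) = O*(-3 + 2*O)
l(c) = -4 + 7*c (l(c) = -4 + c*7 = -4 + 7*c)
B(Z) = -3 + 2*Z (B(Z) = (Z*(-3 + 2*Z))/Z = -3 + 2*Z)
(W + B(146))/(l(-192) - 15732) = (-10837/20878 + (-3 + 2*146))/((-4 + 7*(-192)) - 15732) = (-10837/20878 + (-3 + 292))/((-4 - 1344) - 15732) = (-10837/20878 + 289)/(-1348 - 15732) = (6022905/20878)/(-17080) = (6022905/20878)*(-1/17080) = -172083/10188464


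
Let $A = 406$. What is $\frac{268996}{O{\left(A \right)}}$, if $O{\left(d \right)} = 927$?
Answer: $\frac{268996}{927} \approx 290.18$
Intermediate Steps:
$\frac{268996}{O{\left(A \right)}} = \frac{268996}{927}$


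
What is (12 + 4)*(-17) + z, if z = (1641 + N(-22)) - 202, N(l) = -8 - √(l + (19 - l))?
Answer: 1159 - √19 ≈ 1154.6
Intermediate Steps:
N(l) = -8 - √19
z = 1431 - √19 (z = (1641 + (-8 - √19)) - 202 = (1633 - √19) - 202 = 1431 - √19 ≈ 1426.6)
(12 + 4)*(-17) + z = (12 + 4)*(-17) + (1431 - √19) = 16*(-17) + (1431 - √19) = -272 + (1431 - √19) = 1159 - √19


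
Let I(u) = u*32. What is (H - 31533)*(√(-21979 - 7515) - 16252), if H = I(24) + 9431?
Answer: 346720168 - 21334*I*√29494 ≈ 3.4672e+8 - 3.6639e+6*I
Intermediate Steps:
I(u) = 32*u
H = 10199 (H = 32*24 + 9431 = 768 + 9431 = 10199)
(H - 31533)*(√(-21979 - 7515) - 16252) = (10199 - 31533)*(√(-21979 - 7515) - 16252) = -21334*(√(-29494) - 16252) = -21334*(I*√29494 - 16252) = -21334*(-16252 + I*√29494) = 346720168 - 21334*I*√29494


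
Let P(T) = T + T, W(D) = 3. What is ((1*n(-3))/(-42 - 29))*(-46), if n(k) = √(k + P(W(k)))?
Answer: 46*√3/71 ≈ 1.1222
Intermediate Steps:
P(T) = 2*T
n(k) = √(6 + k) (n(k) = √(k + 2*3) = √(k + 6) = √(6 + k))
((1*n(-3))/(-42 - 29))*(-46) = ((1*√(6 - 3))/(-42 - 29))*(-46) = ((1*√3)/(-71))*(-46) = (√3*(-1/71))*(-46) = -√3/71*(-46) = 46*√3/71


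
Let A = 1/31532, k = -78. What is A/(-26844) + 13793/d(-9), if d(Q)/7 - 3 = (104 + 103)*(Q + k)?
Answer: -1945836020231/17781270283056 ≈ -0.10943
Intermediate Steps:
d(Q) = -113001 + 1449*Q (d(Q) = 21 + 7*((104 + 103)*(Q - 78)) = 21 + 7*(207*(-78 + Q)) = 21 + 7*(-16146 + 207*Q) = 21 + (-113022 + 1449*Q) = -113001 + 1449*Q)
A = 1/31532 ≈ 3.1714e-5
A/(-26844) + 13793/d(-9) = (1/31532)/(-26844) + 13793/(-113001 + 1449*(-9)) = (1/31532)*(-1/26844) + 13793/(-113001 - 13041) = -1/846445008 + 13793/(-126042) = -1/846445008 + 13793*(-1/126042) = -1/846445008 - 13793/126042 = -1945836020231/17781270283056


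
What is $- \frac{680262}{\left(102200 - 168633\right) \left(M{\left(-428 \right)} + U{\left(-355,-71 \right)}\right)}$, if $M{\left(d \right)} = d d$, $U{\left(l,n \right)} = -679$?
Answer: $\frac{226754}{4041451555} \approx 5.6107 \cdot 10^{-5}$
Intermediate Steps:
$M{\left(d \right)} = d^{2}$
$- \frac{680262}{\left(102200 - 168633\right) \left(M{\left(-428 \right)} + U{\left(-355,-71 \right)}\right)} = - \frac{680262}{\left(102200 - 168633\right) \left(\left(-428\right)^{2} - 679\right)} = - \frac{680262}{\left(102200 - 168633\right) \left(183184 - 679\right)} = - \frac{680262}{\left(102200 - 168633\right) 182505} = - \frac{680262}{\left(-66433\right) 182505} = - \frac{680262}{-12124354665} = \left(-680262\right) \left(- \frac{1}{12124354665}\right) = \frac{226754}{4041451555}$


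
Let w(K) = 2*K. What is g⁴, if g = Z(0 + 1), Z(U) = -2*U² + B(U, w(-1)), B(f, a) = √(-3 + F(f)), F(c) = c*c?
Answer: (2 - I*√2)⁴ ≈ -28.0 - 22.627*I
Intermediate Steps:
F(c) = c²
B(f, a) = √(-3 + f²)
Z(U) = √(-3 + U²) - 2*U² (Z(U) = -2*U² + √(-3 + U²) = √(-3 + U²) - 2*U²)
g = -2 + I*√2 (g = √(-3 + (0 + 1)²) - 2*(0 + 1)² = √(-3 + 1²) - 2*1² = √(-3 + 1) - 2*1 = √(-2) - 2 = I*√2 - 2 = -2 + I*√2 ≈ -2.0 + 1.4142*I)
g⁴ = (-2 + I*√2)⁴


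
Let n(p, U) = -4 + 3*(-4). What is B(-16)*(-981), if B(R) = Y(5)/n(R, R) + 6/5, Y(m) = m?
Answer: -69651/80 ≈ -870.64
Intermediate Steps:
n(p, U) = -16 (n(p, U) = -4 - 12 = -16)
B(R) = 71/80 (B(R) = 5/(-16) + 6/5 = 5*(-1/16) + 6*(⅕) = -5/16 + 6/5 = 71/80)
B(-16)*(-981) = (71/80)*(-981) = -69651/80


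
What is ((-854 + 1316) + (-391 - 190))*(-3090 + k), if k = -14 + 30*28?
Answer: 269416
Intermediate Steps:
k = 826 (k = -14 + 840 = 826)
((-854 + 1316) + (-391 - 190))*(-3090 + k) = ((-854 + 1316) + (-391 - 190))*(-3090 + 826) = (462 - 581)*(-2264) = -119*(-2264) = 269416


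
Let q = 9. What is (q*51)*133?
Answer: 61047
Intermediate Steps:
(q*51)*133 = (9*51)*133 = 459*133 = 61047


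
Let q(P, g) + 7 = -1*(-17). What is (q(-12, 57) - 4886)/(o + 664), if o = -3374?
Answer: 2438/1355 ≈ 1.7993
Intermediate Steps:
q(P, g) = 10 (q(P, g) = -7 - 1*(-17) = -7 + 17 = 10)
(q(-12, 57) - 4886)/(o + 664) = (10 - 4886)/(-3374 + 664) = -4876/(-2710) = -4876*(-1/2710) = 2438/1355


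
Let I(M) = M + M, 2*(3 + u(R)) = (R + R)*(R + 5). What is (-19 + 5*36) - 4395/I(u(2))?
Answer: -853/22 ≈ -38.773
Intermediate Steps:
u(R) = -3 + R*(5 + R) (u(R) = -3 + ((R + R)*(R + 5))/2 = -3 + ((2*R)*(5 + R))/2 = -3 + (2*R*(5 + R))/2 = -3 + R*(5 + R))
I(M) = 2*M
(-19 + 5*36) - 4395/I(u(2)) = (-19 + 5*36) - 4395*1/(2*(-3 + 2**2 + 5*2)) = (-19 + 180) - 4395*1/(2*(-3 + 4 + 10)) = 161 - 4395/(2*11) = 161 - 4395/22 = -853/22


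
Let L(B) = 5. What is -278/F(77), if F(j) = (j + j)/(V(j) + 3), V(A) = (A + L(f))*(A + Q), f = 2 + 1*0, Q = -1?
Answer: -866665/77 ≈ -11255.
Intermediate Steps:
f = 2 (f = 2 + 0 = 2)
V(A) = (-1 + A)*(5 + A) (V(A) = (A + 5)*(A - 1) = (5 + A)*(-1 + A) = (-1 + A)*(5 + A))
F(j) = 2*j/(-2 + j**2 + 4*j) (F(j) = (j + j)/((-5 + j**2 + 4*j) + 3) = (2*j)/(-2 + j**2 + 4*j) = 2*j/(-2 + j**2 + 4*j))
-278/F(77) = -278/(2*77/(-2 + 77**2 + 4*77)) = -278/(2*77/(-2 + 5929 + 308)) = -278/(2*77/6235) = -278/(2*77*(1/6235)) = -278/154/6235 = -278*6235/154 = -866665/77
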